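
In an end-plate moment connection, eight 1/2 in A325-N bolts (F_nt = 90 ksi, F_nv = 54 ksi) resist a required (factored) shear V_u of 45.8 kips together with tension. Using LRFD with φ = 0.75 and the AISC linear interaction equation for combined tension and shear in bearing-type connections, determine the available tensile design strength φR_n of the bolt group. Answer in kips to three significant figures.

61.5 kips

A_b = π·0.5²/4 = 0.1963 in²; f_rv = 45.8 / (8 × 0.1963) = 29.16 ksi.
F'_nt = 1.3 F_nt − (F_nt / φF_nv) f_rv = 1.3·90 − (90/(0.75·54))·29.16 = 52.21 ksi, capped at F_nt → F'_nt = 52.21 ksi.
R_n = F'_nt · A_b · n = 52.21 × 0.1963 × 8 = 82.01 kips.
Design strength φR_n = 0.75 × 82.01 = 61.5 kips.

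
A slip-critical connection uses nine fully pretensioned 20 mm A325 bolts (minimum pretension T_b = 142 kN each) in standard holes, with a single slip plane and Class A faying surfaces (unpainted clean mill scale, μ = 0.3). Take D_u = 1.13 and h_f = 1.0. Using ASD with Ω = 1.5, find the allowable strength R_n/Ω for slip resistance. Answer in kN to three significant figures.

289 kN

R_n = μ · D_u · h_f · T_b · n_s · n_b = 0.3 × 1.13 × 1.0 × 142 × 1 × 9 = 433.2 kN.
Allowable strength R_n/Ω = 433.2 / 1.5 = 289 kN.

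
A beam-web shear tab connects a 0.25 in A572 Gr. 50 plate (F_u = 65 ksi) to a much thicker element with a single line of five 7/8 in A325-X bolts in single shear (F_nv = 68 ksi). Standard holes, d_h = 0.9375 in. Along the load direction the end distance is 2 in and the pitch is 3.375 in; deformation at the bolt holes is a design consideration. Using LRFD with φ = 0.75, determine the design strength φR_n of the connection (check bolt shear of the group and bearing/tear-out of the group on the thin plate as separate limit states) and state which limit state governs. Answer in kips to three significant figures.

125 kips (bearing governs)

Bolt shear: A_b = π·0.875²/4 = 0.6013 in²; R_n = 68 × 0.6013 × 5 × 1 = 204.4 kips → 0.75 × 204.4 = 153 kips.
Bearing (1.2 l_c t F_u ≤ 2.4 d t F_u): upper limit = 2.4·0.875·0.25·65 = 34.12 kips.
  Edge l_c = 2 − 0.9375/2 = 1.531 → r_n = 29.86 kips; interior l_c = 3.375 − 0.9375 = 2.438 → r_n = 34.12 kips.
  R_n,bearing = 1·29.86 + 4·34.12 = 166.4 kips → 0.75 × 166.4 = 125 kips.
Bearing governs: 125 kips.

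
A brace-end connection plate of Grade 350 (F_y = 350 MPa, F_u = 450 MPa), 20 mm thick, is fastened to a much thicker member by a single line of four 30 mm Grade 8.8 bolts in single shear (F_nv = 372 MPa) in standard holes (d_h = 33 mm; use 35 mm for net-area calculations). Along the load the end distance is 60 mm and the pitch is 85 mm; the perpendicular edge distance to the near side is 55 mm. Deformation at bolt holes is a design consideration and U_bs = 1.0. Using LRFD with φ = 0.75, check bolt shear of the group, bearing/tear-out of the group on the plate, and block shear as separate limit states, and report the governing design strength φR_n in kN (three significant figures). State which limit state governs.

Bolt shear: A_b = π·30²/4 = 706.9 mm²; R_n = 372 × 706.9 × 4 × 1 / 1000 = 1052 kN → 0.75 × 1052 = 789 kN.
Bearing: edge l_c = 43.5, r_n = 469.8 kN; interior l_c = 52, r_n = 561.6 kN; R_n = 469.8 + 3·561.6 = 2155 kN → 1620 kN.
Block shear: A_gv = 6300, A_nv = 3850, A_nt = 750 mm²; R_n = min(0.6F_uA_nv, 0.6F_yA_gv) + U_bs·F_u·A_nt = 1377 kN → 1030 kN.
Bolt shear governs: 789 kN.

789 kN (bolt shear governs)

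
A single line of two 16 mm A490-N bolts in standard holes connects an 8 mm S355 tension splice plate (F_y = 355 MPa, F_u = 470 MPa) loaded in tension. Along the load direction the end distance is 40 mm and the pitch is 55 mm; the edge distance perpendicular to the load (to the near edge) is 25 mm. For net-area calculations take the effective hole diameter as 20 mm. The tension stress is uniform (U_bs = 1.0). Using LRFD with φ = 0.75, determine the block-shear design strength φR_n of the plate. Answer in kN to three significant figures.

Shear plane L_v = 40 + 1·55 = 95 mm; A_gv = 95 × 8 = 760 mm².
A_nv = (95 − 1.5·20) × 8 = 520 mm².
A_nt = (25 − 0.5·20) × 8 = 120 mm².
0.6 F_u A_nv = 146.6 kN; 0.6 F_y A_gv = 161.9 kN → shear rupture governs the shear term.
R_n = 146.6 + 1.0 × 470 × 120 / 1000 = 203 kN.
Design strength φR_n = 0.75 × 203 = 152 kN.

152 kN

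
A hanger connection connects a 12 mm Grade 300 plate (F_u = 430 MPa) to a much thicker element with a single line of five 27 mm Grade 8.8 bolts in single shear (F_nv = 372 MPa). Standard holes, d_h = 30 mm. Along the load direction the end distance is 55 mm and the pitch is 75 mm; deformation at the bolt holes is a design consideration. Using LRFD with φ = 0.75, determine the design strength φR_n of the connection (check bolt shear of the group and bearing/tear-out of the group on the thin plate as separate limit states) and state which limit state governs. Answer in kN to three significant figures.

Bolt shear: A_b = π·27²/4 = 572.6 mm²; R_n = 372 × 572.6 × 5 × 1 / 1000 = 1065 kN → 0.75 × 1065 = 799 kN.
Bearing (1.2 l_c t F_u ≤ 2.4 d t F_u): upper limit = 2.4·27·12·430 / 1000 = 334.4 kN.
  Edge l_c = 55 − 30/2 = 40 → r_n = 247.7 kN; interior l_c = 75 − 30 = 45 → r_n = 278.6 kN.
  R_n,bearing = 1·247.7 + 4·278.6 = 1362 kN → 0.75 × 1362 = 1020 kN.
Bolt shear governs: 799 kN.

799 kN (bolt shear governs)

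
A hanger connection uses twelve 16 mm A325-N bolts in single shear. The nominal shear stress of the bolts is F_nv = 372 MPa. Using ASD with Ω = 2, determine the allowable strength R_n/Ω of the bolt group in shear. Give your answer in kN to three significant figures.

449 kN

A_b = π × 16² / 4 = 201.1 mm².
R_n = F_nv · A_b · n · n_s = 372 × 201.1 × 12 × 1 / 1000 = 897.5 kN.
Allowable strength R_n/Ω = 897.5 / 2 = 449 kN.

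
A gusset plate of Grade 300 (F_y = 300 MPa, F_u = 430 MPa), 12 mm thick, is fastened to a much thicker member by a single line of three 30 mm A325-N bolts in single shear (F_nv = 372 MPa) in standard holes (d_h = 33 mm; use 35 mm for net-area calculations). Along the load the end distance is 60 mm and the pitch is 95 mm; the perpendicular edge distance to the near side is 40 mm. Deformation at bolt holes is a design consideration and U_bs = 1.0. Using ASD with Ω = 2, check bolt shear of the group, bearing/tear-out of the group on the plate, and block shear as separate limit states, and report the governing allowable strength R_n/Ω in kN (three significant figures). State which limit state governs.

310 kN (block shear governs)

Bolt shear: A_b = π·30²/4 = 706.9 mm²; R_n = 372 × 706.9 × 3 × 1 / 1000 = 788.9 kN → 788.9 / 2 = 394 kN.
Bearing: edge l_c = 43.5, r_n = 269.4 kN; interior l_c = 62, r_n = 371.5 kN; R_n = 269.4 + 2·371.5 = 1012 kN → 506 kN.
Block shear: A_gv = 3000, A_nv = 1950, A_nt = 270 mm²; R_n = min(0.6F_uA_nv, 0.6F_yA_gv) + U_bs·F_u·A_nt = 619.2 kN → 310 kN.
Block shear governs: 310 kN.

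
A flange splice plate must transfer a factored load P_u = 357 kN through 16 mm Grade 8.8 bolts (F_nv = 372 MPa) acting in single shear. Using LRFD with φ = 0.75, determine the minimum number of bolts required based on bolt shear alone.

7 bolts

A_b = π·16²/4 = 201.1 mm².
Per-bolt design strength φR_n = 0.75 × 372 × 201.1 × 1 / 1000 = 56.1 kN.
n ≥ 357 / 56.1 = 6.364 → use 7 bolts.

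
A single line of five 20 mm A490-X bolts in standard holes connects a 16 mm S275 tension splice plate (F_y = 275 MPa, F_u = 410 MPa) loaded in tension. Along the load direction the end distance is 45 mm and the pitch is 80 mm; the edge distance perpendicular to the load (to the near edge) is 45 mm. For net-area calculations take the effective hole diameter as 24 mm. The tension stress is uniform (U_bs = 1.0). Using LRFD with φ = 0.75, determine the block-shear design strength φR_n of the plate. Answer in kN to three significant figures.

Shear plane L_v = 45 + 4·80 = 365 mm; A_gv = 365 × 16 = 5840 mm².
A_nv = (365 − 4.5·24) × 16 = 4112 mm².
A_nt = (45 − 0.5·24) × 16 = 528 mm².
0.6 F_u A_nv = 1012 kN; 0.6 F_y A_gv = 963.6 kN → shear yielding governs the shear term.
R_n = 963.6 + 1.0 × 410 × 528 / 1000 = 1180 kN.
Design strength φR_n = 0.75 × 1180 = 885 kN.

885 kN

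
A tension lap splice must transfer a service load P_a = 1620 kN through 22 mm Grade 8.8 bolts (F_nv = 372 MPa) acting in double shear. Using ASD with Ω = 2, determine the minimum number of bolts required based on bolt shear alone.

A_b = π·22²/4 = 380.1 mm².
Per-bolt allowable strength R_n/Ω = 372 × 380.1 × 2 / 1000 / 2 = 141.4 kN.
n ≥ 1620 / 141.4 = 11.46 → use 12 bolts.

12 bolts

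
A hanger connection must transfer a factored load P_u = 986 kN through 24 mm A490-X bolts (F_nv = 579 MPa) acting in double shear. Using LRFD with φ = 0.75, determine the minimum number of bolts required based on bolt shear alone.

A_b = π·24²/4 = 452.4 mm².
Per-bolt design strength φR_n = 0.75 × 579 × 452.4 × 2 / 1000 = 392.9 kN.
n ≥ 986 / 392.9 = 2.51 → use 3 bolts.

3 bolts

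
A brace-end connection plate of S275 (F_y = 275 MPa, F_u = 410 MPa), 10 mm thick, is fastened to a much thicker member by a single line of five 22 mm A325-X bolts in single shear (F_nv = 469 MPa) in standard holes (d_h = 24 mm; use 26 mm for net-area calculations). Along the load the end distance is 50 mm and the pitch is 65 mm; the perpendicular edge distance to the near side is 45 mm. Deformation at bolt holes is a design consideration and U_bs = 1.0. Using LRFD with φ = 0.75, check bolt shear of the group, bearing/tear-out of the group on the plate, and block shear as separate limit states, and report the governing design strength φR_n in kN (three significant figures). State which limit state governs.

Bolt shear: A_b = π·22²/4 = 380.1 mm²; R_n = 469 × 380.1 × 5 × 1 / 1000 = 891.4 kN → 0.75 × 891.4 = 669 kN.
Bearing: edge l_c = 38, r_n = 187 kN; interior l_c = 41, r_n = 201.7 kN; R_n = 187 + 4·201.7 = 993.8 kN → 745 kN.
Block shear: A_gv = 3100, A_nv = 1930, A_nt = 320 mm²; R_n = min(0.6F_uA_nv, 0.6F_yA_gv) + U_bs·F_u·A_nt = 606 kN → 454 kN.
Block shear governs: 454 kN.

454 kN (block shear governs)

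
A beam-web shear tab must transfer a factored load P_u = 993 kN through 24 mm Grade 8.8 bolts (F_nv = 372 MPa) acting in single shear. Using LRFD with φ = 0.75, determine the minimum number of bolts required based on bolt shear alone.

A_b = π·24²/4 = 452.4 mm².
Per-bolt design strength φR_n = 0.75 × 372 × 452.4 × 1 / 1000 = 126.2 kN.
n ≥ 993 / 126.2 = 7.867 → use 8 bolts.

8 bolts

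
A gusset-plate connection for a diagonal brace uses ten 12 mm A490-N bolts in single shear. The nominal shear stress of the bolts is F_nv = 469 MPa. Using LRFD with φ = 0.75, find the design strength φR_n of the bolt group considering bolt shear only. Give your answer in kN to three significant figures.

A_b = π × 12² / 4 = 113.1 mm².
R_n = F_nv · A_b · n · n_s = 469 × 113.1 × 10 × 1 / 1000 = 530.4 kN.
Design strength φR_n = 0.75 × 530.4 = 398 kN.

398 kN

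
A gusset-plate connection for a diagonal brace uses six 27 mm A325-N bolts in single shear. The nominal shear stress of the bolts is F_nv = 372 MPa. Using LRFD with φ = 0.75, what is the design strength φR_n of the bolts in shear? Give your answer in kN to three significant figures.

A_b = π × 27² / 4 = 572.6 mm².
R_n = F_nv · A_b · n · n_s = 372 × 572.6 × 6 × 1 / 1000 = 1278 kN.
Design strength φR_n = 0.75 × 1278 = 958 kN.

958 kN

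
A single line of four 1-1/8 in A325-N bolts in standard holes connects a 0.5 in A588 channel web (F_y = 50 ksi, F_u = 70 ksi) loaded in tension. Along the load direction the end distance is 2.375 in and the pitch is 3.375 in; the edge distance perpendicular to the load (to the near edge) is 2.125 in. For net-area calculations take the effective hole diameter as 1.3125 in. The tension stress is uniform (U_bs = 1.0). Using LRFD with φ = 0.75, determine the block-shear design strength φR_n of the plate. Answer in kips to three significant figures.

163 kips

Shear plane L_v = 2.375 + 3·3.375 = 12.5 in; A_gv = 12.5 × 0.5 = 6.25 in².
A_nv = (12.5 − 3.5·1.3125) × 0.5 = 3.953 in².
A_nt = (2.125 − 0.5·1.3125) × 0.5 = 0.7344 in².
0.6 F_u A_nv = 166 kips; 0.6 F_y A_gv = 187.5 kips → shear rupture governs the shear term.
R_n = 166 + 1.0 × 70 × 0.7344 = 217.4 kips.
Design strength φR_n = 0.75 × 217.4 = 163 kips.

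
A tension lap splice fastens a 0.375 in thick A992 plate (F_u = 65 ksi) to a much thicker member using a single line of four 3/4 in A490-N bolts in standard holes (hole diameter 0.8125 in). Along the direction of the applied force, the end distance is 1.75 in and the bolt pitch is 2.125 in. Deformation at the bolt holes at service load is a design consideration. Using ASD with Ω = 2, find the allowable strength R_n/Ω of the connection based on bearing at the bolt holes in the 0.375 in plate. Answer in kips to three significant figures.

Per bolt r_n = 1.2 l_c t F_u ≤ 2.4 d t F_u; upper limit = 2.4 × 0.75 × 0.375 × 65 = 43.87 kips.
Edge bolt: l_c = 1.75 − 0.8125/2 = 1.344 in → 1.2 × 1.344 × 0.375 × 65 = 39.3 → r_n = 39.3 kips.
Interior bolts: l_c = 2.125 − 0.8125 = 1.312 in → 1.2 × 1.312 × 0.375 × 65 = 38.39 → r_n = 38.39 kips.
R_n = 1 × 39.3 + 3 × 38.39 = 154.5 kips.
Allowable strength R_n/Ω = 154.5 / 2 = 77.2 kips.

77.2 kips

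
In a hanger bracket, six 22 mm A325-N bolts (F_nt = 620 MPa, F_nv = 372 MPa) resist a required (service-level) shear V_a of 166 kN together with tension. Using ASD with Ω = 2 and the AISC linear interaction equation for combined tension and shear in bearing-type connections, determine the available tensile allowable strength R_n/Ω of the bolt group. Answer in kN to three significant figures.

642 kN

A_b = π·22²/4 = 380.1 mm²; f_rv = 166 × 1000 / (6 × 380.1) = 72.78 MPa.
F'_nt = 1.3 F_nt − (Ω F_nt / F_nv) f_rv = 1.3·620 − (2·620/372)·72.78 = 563.4 MPa, capped at F_nt → F'_nt = 563.4 MPa.
R_n = F'_nt · A_b · n = 563.4 × 380.1 × 6 / 1000 = 1285 kN.
Allowable strength R_n/Ω = 1285 / 2 = 642 kN.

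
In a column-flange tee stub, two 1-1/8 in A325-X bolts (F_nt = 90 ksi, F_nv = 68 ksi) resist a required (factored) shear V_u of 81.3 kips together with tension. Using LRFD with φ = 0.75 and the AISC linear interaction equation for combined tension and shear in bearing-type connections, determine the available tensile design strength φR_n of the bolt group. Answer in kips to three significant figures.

A_b = π·1.125²/4 = 0.994 in²; f_rv = 81.3 / (2 × 0.994) = 40.89 ksi.
F'_nt = 1.3 F_nt − (F_nt / φF_nv) f_rv = 1.3·90 − (90/(0.75·68))·40.89 = 44.83 ksi, capped at F_nt → F'_nt = 44.83 ksi.
R_n = F'_nt · A_b · n = 44.83 × 0.994 × 2 = 89.13 kips.
Design strength φR_n = 0.75 × 89.13 = 66.8 kips.

66.8 kips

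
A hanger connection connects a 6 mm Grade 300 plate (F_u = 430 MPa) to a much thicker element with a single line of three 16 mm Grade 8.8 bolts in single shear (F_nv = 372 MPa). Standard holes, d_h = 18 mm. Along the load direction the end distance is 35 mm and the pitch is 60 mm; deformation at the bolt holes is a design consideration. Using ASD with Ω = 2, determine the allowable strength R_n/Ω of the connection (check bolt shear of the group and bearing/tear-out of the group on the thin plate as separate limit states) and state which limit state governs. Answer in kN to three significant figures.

112 kN (bolt shear governs)

Bolt shear: A_b = π·16²/4 = 201.1 mm²; R_n = 372 × 201.1 × 3 × 1 / 1000 = 224.4 kN → 224.4 / 2 = 112 kN.
Bearing (1.2 l_c t F_u ≤ 2.4 d t F_u): upper limit = 2.4·16·6·430 / 1000 = 99.07 kN.
  Edge l_c = 35 − 18/2 = 26 → r_n = 80.5 kN; interior l_c = 60 − 18 = 42 → r_n = 99.07 kN.
  R_n,bearing = 1·80.5 + 2·99.07 = 278.6 kN → 278.6 / 2 = 139 kN.
Bolt shear governs: 112 kN.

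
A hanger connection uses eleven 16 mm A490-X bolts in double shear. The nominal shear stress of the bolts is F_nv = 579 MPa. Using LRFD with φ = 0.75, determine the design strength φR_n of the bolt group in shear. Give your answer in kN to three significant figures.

1920 kN

A_b = π × 16² / 4 = 201.1 mm².
R_n = F_nv · A_b · n · n_s = 579 × 201.1 × 11 × 2 / 1000 = 2561 kN.
Design strength φR_n = 0.75 × 2561 = 1920 kN.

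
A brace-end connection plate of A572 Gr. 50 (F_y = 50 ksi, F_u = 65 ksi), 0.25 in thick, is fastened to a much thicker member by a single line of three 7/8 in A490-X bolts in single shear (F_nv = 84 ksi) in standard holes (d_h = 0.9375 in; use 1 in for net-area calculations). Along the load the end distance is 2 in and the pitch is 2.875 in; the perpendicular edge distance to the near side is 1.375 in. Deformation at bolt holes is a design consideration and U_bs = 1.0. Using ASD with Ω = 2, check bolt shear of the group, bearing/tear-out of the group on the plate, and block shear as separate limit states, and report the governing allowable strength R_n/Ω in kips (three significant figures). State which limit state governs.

32.7 kips (block shear governs)

Bolt shear: A_b = π·0.875²/4 = 0.6013 in²; R_n = 84 × 0.6013 × 3 × 1 = 151.5 kips → 151.5 / 2 = 75.8 kips.
Bearing: edge l_c = 1.531, r_n = 29.86 kips; interior l_c = 1.938, r_n = 34.12 kips; R_n = 29.86 + 2·34.12 = 98.11 kips → 49.1 kips.
Block shear: A_gv = 1.938, A_nv = 1.312, A_nt = 0.2188 in²; R_n = min(0.6F_uA_nv, 0.6F_yA_gv) + U_bs·F_u·A_nt = 65.41 kips → 32.7 kips.
Block shear governs: 32.7 kips.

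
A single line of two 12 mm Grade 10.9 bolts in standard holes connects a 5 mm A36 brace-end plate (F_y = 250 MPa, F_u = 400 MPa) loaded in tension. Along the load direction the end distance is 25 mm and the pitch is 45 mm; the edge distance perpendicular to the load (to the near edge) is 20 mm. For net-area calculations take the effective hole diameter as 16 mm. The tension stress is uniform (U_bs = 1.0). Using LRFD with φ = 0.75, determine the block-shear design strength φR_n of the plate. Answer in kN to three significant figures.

Shear plane L_v = 25 + 1·45 = 70 mm; A_gv = 70 × 5 = 350 mm².
A_nv = (70 − 1.5·16) × 5 = 230 mm².
A_nt = (20 − 0.5·16) × 5 = 60 mm².
0.6 F_u A_nv = 55.2 kN; 0.6 F_y A_gv = 52.5 kN → shear yielding governs the shear term.
R_n = 52.5 + 1.0 × 400 × 60 / 1000 = 76.5 kN.
Design strength φR_n = 0.75 × 76.5 = 57.4 kN.

57.4 kN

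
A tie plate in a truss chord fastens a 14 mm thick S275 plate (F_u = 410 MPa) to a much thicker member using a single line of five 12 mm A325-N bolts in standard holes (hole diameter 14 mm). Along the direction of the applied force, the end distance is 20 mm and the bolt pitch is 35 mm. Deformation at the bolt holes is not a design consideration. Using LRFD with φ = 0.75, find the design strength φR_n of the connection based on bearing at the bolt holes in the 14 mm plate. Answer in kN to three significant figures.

Per bolt r_n = 1.5 l_c t F_u ≤ 3.0 d t F_u; upper limit = 3.0 × 12 × 14 × 410 / 1000 = 206.6 kN.
Edge bolt: l_c = 20 − 14/2 = 13 mm → 1.5 × 13 × 14 × 410 / 1000 = 111.9 → r_n = 111.9 kN.
Interior bolts: l_c = 35 − 14 = 21 mm → 1.5 × 21 × 14 × 410 / 1000 = 180.8 → r_n = 180.8 kN.
R_n = 1 × 111.9 + 4 × 180.8 = 835.2 kN.
Design strength φR_n = 0.75 × 835.2 = 626 kN.

626 kN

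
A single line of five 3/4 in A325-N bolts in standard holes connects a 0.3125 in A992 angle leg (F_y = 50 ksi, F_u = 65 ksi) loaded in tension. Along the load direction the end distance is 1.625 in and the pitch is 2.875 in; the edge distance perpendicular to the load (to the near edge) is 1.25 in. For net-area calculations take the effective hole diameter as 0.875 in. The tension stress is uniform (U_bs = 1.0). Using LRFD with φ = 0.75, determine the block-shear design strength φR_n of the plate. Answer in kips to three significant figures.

96.4 kips

Shear plane L_v = 1.625 + 4·2.875 = 13.12 in; A_gv = 13.12 × 0.3125 = 4.102 in².
A_nv = (13.12 − 4.5·0.875) × 0.3125 = 2.871 in².
A_nt = (1.25 − 0.5·0.875) × 0.3125 = 0.2539 in².
0.6 F_u A_nv = 112 kips; 0.6 F_y A_gv = 123 kips → shear rupture governs the shear term.
R_n = 112 + 1.0 × 65 × 0.2539 = 128.5 kips.
Design strength φR_n = 0.75 × 128.5 = 96.4 kips.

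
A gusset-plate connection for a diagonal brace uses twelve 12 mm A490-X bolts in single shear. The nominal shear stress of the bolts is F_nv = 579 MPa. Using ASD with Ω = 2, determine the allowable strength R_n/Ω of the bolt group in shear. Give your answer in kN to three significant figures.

A_b = π × 12² / 4 = 113.1 mm².
R_n = F_nv · A_b · n · n_s = 579 × 113.1 × 12 × 1 / 1000 = 785.8 kN.
Allowable strength R_n/Ω = 785.8 / 2 = 393 kN.

393 kN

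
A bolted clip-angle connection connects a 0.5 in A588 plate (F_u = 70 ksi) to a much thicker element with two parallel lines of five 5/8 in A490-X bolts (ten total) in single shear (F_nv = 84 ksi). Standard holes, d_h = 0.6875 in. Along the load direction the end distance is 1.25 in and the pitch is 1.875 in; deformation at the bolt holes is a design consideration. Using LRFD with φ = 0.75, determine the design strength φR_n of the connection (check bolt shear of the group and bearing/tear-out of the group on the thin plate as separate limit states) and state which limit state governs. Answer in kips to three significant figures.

Bolt shear: A_b = π·0.625²/4 = 0.3068 in²; R_n = 84 × 0.3068 × 10 × 1 = 257.7 kips → 0.75 × 257.7 = 193 kips.
Bearing (1.2 l_c t F_u ≤ 2.4 d t F_u): upper limit = 2.4·0.625·0.5·70 = 52.5 kips.
  Edge l_c = 1.25 − 0.6875/2 = 0.9062 → r_n = 38.06 kips; interior l_c = 1.875 − 0.6875 = 1.188 → r_n = 49.88 kips.
  R_n,bearing = 2·38.06 + 8·49.88 = 475.1 kips → 0.75 × 475.1 = 356 kips.
Bolt shear governs: 193 kips.

193 kips (bolt shear governs)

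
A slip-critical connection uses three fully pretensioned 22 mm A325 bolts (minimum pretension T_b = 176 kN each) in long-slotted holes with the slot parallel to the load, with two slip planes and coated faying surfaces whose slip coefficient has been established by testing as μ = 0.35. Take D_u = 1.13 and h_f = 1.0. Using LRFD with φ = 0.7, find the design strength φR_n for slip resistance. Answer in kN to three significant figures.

292 kN

R_n = μ · D_u · h_f · T_b · n_s · n_b = 0.35 × 1.13 × 1.0 × 176 × 2 × 3 = 417.6 kN.
Design strength φR_n = 0.7 × 417.6 = 292 kN.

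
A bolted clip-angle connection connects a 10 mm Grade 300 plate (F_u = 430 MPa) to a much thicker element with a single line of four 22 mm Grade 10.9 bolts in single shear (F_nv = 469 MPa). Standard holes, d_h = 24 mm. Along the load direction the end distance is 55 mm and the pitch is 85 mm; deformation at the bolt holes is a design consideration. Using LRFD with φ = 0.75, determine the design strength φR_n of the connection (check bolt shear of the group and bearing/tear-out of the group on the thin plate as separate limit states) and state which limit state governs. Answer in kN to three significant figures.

Bolt shear: A_b = π·22²/4 = 380.1 mm²; R_n = 469 × 380.1 × 4 × 1 / 1000 = 713.1 kN → 0.75 × 713.1 = 535 kN.
Bearing (1.2 l_c t F_u ≤ 2.4 d t F_u): upper limit = 2.4·22·10·430 / 1000 = 227 kN.
  Edge l_c = 55 − 24/2 = 43 → r_n = 221.9 kN; interior l_c = 85 − 24 = 61 → r_n = 227 kN.
  R_n,bearing = 1·221.9 + 3·227 = 903 kN → 0.75 × 903 = 677 kN.
Bolt shear governs: 535 kN.

535 kN (bolt shear governs)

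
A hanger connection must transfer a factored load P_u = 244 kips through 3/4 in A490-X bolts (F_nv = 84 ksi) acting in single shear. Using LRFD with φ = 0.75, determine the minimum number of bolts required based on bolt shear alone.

9 bolts

A_b = π·0.75²/4 = 0.4418 in².
Per-bolt design strength φR_n = 0.75 × 84 × 0.4418 × 1 = 27.83 kips.
n ≥ 244 / 27.83 = 8.767 → use 9 bolts.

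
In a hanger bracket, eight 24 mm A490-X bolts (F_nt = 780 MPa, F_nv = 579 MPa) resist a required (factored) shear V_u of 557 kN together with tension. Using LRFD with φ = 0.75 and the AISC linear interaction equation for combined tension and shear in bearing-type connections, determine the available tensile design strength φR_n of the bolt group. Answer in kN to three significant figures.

2000 kN

A_b = π·24²/4 = 452.4 mm²; f_rv = 557 × 1000 / (8 × 452.4) = 153.9 MPa.
F'_nt = 1.3 F_nt − (F_nt / φF_nv) f_rv = 1.3·780 − (780/(0.75·579))·153.9 = 737.6 MPa, capped at F_nt → F'_nt = 737.6 MPa.
R_n = F'_nt · A_b · n = 737.6 × 452.4 × 8 / 1000 = 2669 kN.
Design strength φR_n = 0.75 × 2669 = 2000 kN.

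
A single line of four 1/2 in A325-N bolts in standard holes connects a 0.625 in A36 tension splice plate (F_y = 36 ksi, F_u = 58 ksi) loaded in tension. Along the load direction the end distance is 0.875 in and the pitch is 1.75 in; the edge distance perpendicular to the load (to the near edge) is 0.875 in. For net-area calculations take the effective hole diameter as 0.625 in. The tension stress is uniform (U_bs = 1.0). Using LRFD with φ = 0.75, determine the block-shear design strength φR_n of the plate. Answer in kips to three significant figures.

Shear plane L_v = 0.875 + 3·1.75 = 6.125 in; A_gv = 6.125 × 0.625 = 3.828 in².
A_nv = (6.125 − 3.5·0.625) × 0.625 = 2.461 in².
A_nt = (0.875 − 0.5·0.625) × 0.625 = 0.3516 in².
0.6 F_u A_nv = 85.64 kips; 0.6 F_y A_gv = 82.69 kips → shear yielding governs the shear term.
R_n = 82.69 + 1.0 × 58 × 0.3516 = 103.1 kips.
Design strength φR_n = 0.75 × 103.1 = 77.3 kips.

77.3 kips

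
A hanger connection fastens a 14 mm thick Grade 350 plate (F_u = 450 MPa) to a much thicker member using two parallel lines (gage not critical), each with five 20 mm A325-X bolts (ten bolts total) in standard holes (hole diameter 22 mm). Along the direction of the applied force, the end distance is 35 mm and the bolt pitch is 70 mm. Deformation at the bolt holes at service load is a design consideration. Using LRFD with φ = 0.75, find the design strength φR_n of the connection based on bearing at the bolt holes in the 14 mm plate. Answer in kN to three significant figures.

Per bolt r_n = 1.2 l_c t F_u ≤ 2.4 d t F_u; upper limit = 2.4 × 20 × 14 × 450 / 1000 = 302.4 kN.
Edge bolt: l_c = 35 − 22/2 = 24 mm → 1.2 × 24 × 14 × 450 / 1000 = 181.4 → r_n = 181.4 kN.
Interior bolts: l_c = 70 − 22 = 48 mm → 1.2 × 48 × 14 × 450 / 1000 = 362.9 → r_n = 302.4 kN.
R_n = 2 × 181.4 + 8 × 302.4 = 2782 kN.
Design strength φR_n = 0.75 × 2782 = 2090 kN.

2090 kN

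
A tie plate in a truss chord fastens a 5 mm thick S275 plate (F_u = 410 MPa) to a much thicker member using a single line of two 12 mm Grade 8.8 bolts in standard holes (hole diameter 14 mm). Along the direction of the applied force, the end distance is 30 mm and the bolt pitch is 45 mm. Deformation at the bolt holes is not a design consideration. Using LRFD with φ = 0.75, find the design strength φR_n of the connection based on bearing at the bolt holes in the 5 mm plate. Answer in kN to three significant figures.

108 kN

Per bolt r_n = 1.5 l_c t F_u ≤ 3.0 d t F_u; upper limit = 3.0 × 12 × 5 × 410 / 1000 = 73.8 kN.
Edge bolt: l_c = 30 − 14/2 = 23 mm → 1.5 × 23 × 5 × 410 / 1000 = 70.73 → r_n = 70.73 kN.
Interior bolts: l_c = 45 − 14 = 31 mm → 1.5 × 31 × 5 × 410 / 1000 = 95.33 → r_n = 73.8 kN.
R_n = 1 × 70.73 + 1 × 73.8 = 144.5 kN.
Design strength φR_n = 0.75 × 144.5 = 108 kN.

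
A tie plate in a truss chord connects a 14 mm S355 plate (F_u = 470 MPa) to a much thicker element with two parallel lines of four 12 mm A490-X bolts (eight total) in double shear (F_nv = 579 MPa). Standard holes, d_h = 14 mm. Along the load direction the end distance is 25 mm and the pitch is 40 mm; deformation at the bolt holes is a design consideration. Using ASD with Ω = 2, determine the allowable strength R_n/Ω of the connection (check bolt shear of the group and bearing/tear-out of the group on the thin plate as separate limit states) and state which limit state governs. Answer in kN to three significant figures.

Bolt shear: A_b = π·12²/4 = 113.1 mm²; R_n = 579 × 113.1 × 8 × 2 / 1000 = 1048 kN → 1048 / 2 = 524 kN.
Bearing (1.2 l_c t F_u ≤ 2.4 d t F_u): upper limit = 2.4·12·14·470 / 1000 = 189.5 kN.
  Edge l_c = 25 − 14/2 = 18 → r_n = 142.1 kN; interior l_c = 40 − 14 = 26 → r_n = 189.5 kN.
  R_n,bearing = 2·142.1 + 6·189.5 = 1421 kN → 1421 / 2 = 711 kN.
Bolt shear governs: 524 kN.

524 kN (bolt shear governs)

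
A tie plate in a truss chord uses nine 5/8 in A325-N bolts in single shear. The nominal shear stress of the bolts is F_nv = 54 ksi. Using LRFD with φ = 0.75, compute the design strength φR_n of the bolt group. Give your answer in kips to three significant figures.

112 kips

A_b = π × 0.625² / 4 = 0.3068 in².
R_n = F_nv · A_b · n · n_s = 54 × 0.3068 × 9 × 1 = 149.1 kips.
Design strength φR_n = 0.75 × 149.1 = 112 kips.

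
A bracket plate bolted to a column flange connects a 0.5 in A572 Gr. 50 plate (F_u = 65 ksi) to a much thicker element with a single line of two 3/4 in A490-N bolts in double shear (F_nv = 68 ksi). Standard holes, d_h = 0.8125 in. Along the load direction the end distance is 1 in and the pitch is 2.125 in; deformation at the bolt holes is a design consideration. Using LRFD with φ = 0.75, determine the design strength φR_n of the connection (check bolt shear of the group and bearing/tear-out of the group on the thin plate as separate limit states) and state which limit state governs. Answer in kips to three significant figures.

55.8 kips (bearing governs)

Bolt shear: A_b = π·0.75²/4 = 0.4418 in²; R_n = 68 × 0.4418 × 2 × 2 = 120.2 kips → 0.75 × 120.2 = 90.1 kips.
Bearing (1.2 l_c t F_u ≤ 2.4 d t F_u): upper limit = 2.4·0.75·0.5·65 = 58.5 kips.
  Edge l_c = 1 − 0.8125/2 = 0.5938 → r_n = 23.16 kips; interior l_c = 2.125 − 0.8125 = 1.312 → r_n = 51.19 kips.
  R_n,bearing = 1·23.16 + 1·51.19 = 74.34 kips → 0.75 × 74.34 = 55.8 kips.
Bearing governs: 55.8 kips.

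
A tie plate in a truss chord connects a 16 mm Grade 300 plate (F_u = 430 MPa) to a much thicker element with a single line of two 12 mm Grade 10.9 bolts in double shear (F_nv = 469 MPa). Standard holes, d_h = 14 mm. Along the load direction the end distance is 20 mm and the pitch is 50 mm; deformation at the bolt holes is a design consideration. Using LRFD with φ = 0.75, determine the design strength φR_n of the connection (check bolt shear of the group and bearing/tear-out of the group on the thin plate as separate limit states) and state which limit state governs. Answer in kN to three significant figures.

159 kN (bolt shear governs)

Bolt shear: A_b = π·12²/4 = 113.1 mm²; R_n = 469 × 113.1 × 2 × 2 / 1000 = 212.2 kN → 0.75 × 212.2 = 159 kN.
Bearing (1.2 l_c t F_u ≤ 2.4 d t F_u): upper limit = 2.4·12·16·430 / 1000 = 198.1 kN.
  Edge l_c = 20 − 14/2 = 13 → r_n = 107.3 kN; interior l_c = 50 − 14 = 36 → r_n = 198.1 kN.
  R_n,bearing = 1·107.3 + 1·198.1 = 305.5 kN → 0.75 × 305.5 = 229 kN.
Bolt shear governs: 159 kN.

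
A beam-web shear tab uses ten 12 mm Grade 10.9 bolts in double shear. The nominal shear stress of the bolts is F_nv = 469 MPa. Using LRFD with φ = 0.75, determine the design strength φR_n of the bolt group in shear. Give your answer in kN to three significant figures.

A_b = π × 12² / 4 = 113.1 mm².
R_n = F_nv · A_b · n · n_s = 469 × 113.1 × 10 × 2 / 1000 = 1061 kN.
Design strength φR_n = 0.75 × 1061 = 796 kN.

796 kN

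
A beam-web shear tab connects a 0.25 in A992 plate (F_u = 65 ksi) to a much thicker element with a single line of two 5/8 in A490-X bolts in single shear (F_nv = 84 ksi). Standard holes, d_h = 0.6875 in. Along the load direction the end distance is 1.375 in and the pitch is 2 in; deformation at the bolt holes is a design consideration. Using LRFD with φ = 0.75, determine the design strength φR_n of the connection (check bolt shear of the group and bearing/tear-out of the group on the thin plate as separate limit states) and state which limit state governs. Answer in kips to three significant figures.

Bolt shear: A_b = π·0.625²/4 = 0.3068 in²; R_n = 84 × 0.3068 × 2 × 1 = 51.54 kips → 0.75 × 51.54 = 38.7 kips.
Bearing (1.2 l_c t F_u ≤ 2.4 d t F_u): upper limit = 2.4·0.625·0.25·65 = 24.38 kips.
  Edge l_c = 1.375 − 0.6875/2 = 1.031 → r_n = 20.11 kips; interior l_c = 2 − 0.6875 = 1.312 → r_n = 24.38 kips.
  R_n,bearing = 1·20.11 + 1·24.38 = 44.48 kips → 0.75 × 44.48 = 33.4 kips.
Bearing governs: 33.4 kips.

33.4 kips (bearing governs)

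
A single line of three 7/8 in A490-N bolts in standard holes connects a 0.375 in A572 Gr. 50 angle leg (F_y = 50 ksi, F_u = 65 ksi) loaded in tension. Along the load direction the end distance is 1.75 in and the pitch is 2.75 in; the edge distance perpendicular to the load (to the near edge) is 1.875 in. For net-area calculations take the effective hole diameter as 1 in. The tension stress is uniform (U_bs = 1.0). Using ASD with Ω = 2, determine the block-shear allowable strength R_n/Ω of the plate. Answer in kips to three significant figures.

Shear plane L_v = 1.75 + 2·2.75 = 7.25 in; A_gv = 7.25 × 0.375 = 2.719 in².
A_nv = (7.25 − 2.5·1) × 0.375 = 1.781 in².
A_nt = (1.875 − 0.5·1) × 0.375 = 0.5156 in².
0.6 F_u A_nv = 69.47 kips; 0.6 F_y A_gv = 81.56 kips → shear rupture governs the shear term.
R_n = 69.47 + 1.0 × 65 × 0.5156 = 103 kips.
Allowable strength R_n/Ω = 103 / 2 = 51.5 kips.

51.5 kips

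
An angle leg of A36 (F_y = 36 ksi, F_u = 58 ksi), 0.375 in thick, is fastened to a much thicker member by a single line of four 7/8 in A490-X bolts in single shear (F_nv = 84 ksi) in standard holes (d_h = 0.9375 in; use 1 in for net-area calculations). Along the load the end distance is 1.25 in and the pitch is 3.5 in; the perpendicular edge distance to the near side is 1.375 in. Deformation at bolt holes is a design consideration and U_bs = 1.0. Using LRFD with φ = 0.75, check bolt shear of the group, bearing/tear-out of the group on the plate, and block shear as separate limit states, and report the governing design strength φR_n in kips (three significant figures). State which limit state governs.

Bolt shear: A_b = π·0.875²/4 = 0.6013 in²; R_n = 84 × 0.6013 × 4 × 1 = 202 kips → 0.75 × 202 = 152 kips.
Bearing: edge l_c = 0.7812, r_n = 20.39 kips; interior l_c = 2.562, r_n = 45.68 kips; R_n = 20.39 + 3·45.68 = 157.4 kips → 118 kips.
Block shear: A_gv = 4.406, A_nv = 3.094, A_nt = 0.3281 in²; R_n = min(0.6F_uA_nv, 0.6F_yA_gv) + U_bs·F_u·A_nt = 114.2 kips → 85.7 kips.
Block shear governs: 85.7 kips.

85.7 kips (block shear governs)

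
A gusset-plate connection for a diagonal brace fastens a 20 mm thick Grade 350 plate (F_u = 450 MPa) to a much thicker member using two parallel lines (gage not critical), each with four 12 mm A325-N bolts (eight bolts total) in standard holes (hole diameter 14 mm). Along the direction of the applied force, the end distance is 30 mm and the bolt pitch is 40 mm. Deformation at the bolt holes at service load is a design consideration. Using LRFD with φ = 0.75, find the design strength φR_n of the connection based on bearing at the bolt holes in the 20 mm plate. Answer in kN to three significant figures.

Per bolt r_n = 1.2 l_c t F_u ≤ 2.4 d t F_u; upper limit = 2.4 × 12 × 20 × 450 / 1000 = 259.2 kN.
Edge bolt: l_c = 30 − 14/2 = 23 mm → 1.2 × 23 × 20 × 450 / 1000 = 248.4 → r_n = 248.4 kN.
Interior bolts: l_c = 40 − 14 = 26 mm → 1.2 × 26 × 20 × 450 / 1000 = 280.8 → r_n = 259.2 kN.
R_n = 2 × 248.4 + 6 × 259.2 = 2052 kN.
Design strength φR_n = 0.75 × 2052 = 1540 kN.

1540 kN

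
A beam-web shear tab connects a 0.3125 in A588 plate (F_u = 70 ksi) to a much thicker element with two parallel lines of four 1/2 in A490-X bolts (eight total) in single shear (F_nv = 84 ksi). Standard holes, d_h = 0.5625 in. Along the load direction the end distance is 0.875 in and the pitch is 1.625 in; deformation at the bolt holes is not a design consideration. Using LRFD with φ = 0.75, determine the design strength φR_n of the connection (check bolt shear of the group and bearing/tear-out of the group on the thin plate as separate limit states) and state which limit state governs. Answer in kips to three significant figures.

Bolt shear: A_b = π·0.5²/4 = 0.1963 in²; R_n = 84 × 0.1963 × 8 × 1 = 131.9 kips → 0.75 × 131.9 = 99 kips.
Bearing (1.5 l_c t F_u ≤ 3.0 d t F_u): upper limit = 3.0·0.5·0.3125·70 = 32.81 kips.
  Edge l_c = 0.875 − 0.5625/2 = 0.5938 → r_n = 19.48 kips; interior l_c = 1.625 − 0.5625 = 1.062 → r_n = 32.81 kips.
  R_n,bearing = 2·19.48 + 6·32.81 = 235.8 kips → 0.75 × 235.8 = 177 kips.
Bolt shear governs: 99 kips.

99 kips (bolt shear governs)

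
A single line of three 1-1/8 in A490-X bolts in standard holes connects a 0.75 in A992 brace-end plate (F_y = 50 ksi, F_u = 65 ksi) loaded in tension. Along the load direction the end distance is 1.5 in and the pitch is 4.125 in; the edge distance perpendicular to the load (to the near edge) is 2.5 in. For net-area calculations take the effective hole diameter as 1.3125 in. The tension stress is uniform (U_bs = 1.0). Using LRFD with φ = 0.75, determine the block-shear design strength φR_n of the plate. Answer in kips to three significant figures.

209 kips

Shear plane L_v = 1.5 + 2·4.125 = 9.75 in; A_gv = 9.75 × 0.75 = 7.312 in².
A_nv = (9.75 − 2.5·1.3125) × 0.75 = 4.852 in².
A_nt = (2.5 − 0.5·1.3125) × 0.75 = 1.383 in².
0.6 F_u A_nv = 189.2 kips; 0.6 F_y A_gv = 219.4 kips → shear rupture governs the shear term.
R_n = 189.2 + 1.0 × 65 × 1.383 = 279.1 kips.
Design strength φR_n = 0.75 × 279.1 = 209 kips.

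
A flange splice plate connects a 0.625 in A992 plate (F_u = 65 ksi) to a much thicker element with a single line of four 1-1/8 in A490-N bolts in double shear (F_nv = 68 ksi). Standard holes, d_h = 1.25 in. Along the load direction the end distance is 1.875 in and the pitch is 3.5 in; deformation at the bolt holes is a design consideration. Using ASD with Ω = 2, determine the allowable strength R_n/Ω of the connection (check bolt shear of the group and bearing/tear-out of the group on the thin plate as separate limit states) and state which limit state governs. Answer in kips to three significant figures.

Bolt shear: A_b = π·1.125²/4 = 0.994 in²; R_n = 68 × 0.994 × 4 × 2 = 540.7 kips → 540.7 / 2 = 270 kips.
Bearing (1.2 l_c t F_u ≤ 2.4 d t F_u): upper limit = 2.4·1.125·0.625·65 = 109.7 kips.
  Edge l_c = 1.875 − 1.25/2 = 1.25 → r_n = 60.94 kips; interior l_c = 3.5 − 1.25 = 2.25 → r_n = 109.7 kips.
  R_n,bearing = 1·60.94 + 3·109.7 = 390 kips → 390 / 2 = 195 kips.
Bearing governs: 195 kips.

195 kips (bearing governs)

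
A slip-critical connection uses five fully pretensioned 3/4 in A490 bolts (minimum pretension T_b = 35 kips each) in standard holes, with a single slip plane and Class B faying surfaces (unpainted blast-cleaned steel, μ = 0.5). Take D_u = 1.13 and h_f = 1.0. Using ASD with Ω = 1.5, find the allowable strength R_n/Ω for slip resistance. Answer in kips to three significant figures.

65.9 kips

R_n = μ · D_u · h_f · T_b · n_s · n_b = 0.5 × 1.13 × 1.0 × 35 × 1 × 5 = 98.88 kips.
Allowable strength R_n/Ω = 98.88 / 1.5 = 65.9 kips.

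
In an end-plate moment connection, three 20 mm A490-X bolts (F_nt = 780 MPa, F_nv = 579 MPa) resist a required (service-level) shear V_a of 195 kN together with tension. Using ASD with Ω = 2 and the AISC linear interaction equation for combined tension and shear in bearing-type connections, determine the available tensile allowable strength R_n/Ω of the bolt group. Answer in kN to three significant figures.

A_b = π·20²/4 = 314.2 mm²; f_rv = 195 × 1000 / (3 × 314.2) = 206.9 MPa.
F'_nt = 1.3 F_nt − (Ω F_nt / F_nv) f_rv = 1.3·780 − (2·780/579)·206.9 = 456.5 MPa, capped at F_nt → F'_nt = 456.5 MPa.
R_n = F'_nt · A_b · n = 456.5 × 314.2 × 3 / 1000 = 430.3 kN.
Allowable strength R_n/Ω = 430.3 / 2 = 215 kN.

215 kN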